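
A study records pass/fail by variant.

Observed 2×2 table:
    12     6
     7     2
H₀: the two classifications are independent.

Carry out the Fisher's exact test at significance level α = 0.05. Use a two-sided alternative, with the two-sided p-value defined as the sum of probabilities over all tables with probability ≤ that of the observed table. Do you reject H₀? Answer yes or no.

Margins: r₁=18, r₂=9, c₁=19, c₂=8, n=27
p_obs = C(18,12)·C(9,7)/C(27,19); sum pmf over tables with pmf ≤ p_obs
p-value (two-sided) = 0.67582
At α=0.05: p ≥ α → fail to reject H₀

reject H₀: no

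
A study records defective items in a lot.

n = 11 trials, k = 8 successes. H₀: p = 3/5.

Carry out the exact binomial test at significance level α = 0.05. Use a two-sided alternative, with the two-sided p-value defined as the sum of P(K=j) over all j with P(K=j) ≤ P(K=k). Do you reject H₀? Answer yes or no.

Exact binomial: n=11, k=8, p₀=3/5=0.6000
P(X=j) = C(n,j)·p₀^j·(1−p₀)^(n−j); p = Σ P(X=j) over j with P(X=j) ≤ P(X=8)
p-value (two-sided) = 0.54279
At α=0.05: p ≥ α → fail to reject H₀

reject H₀: no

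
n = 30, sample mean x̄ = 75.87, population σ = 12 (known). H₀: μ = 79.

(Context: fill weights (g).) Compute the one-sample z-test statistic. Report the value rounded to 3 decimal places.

test statistic = -1.429

SE = σ/√n = 12/√30 = 2.1909
z = (x̄−μ₀)/SE = (75.87−79)/2.1909 = -1.4286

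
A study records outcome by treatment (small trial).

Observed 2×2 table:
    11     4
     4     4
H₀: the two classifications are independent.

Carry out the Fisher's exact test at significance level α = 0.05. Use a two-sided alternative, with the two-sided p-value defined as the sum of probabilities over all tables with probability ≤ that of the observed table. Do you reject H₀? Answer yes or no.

reject H₀: no

Margins: r₁=15, r₂=8, c₁=15, c₂=8, n=23
p_obs = C(15,11)·C(8,4)/C(23,15); sum pmf over tables with pmf ≤ p_obs
p-value (two-sided) = 0.37120
At α=0.05: p ≥ α → fail to reject H₀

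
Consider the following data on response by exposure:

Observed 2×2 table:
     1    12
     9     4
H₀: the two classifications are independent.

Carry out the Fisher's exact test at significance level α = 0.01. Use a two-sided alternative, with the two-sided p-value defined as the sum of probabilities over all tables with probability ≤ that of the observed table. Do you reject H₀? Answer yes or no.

reject H₀: yes

Margins: r₁=13, r₂=13, c₁=10, c₂=16, n=26
p_obs = C(13,1)·C(13,9)/C(26,10); sum pmf over tables with pmf ≤ p_obs
p-value (two-sided) = 0.00361
At α=0.01: p < α → reject H₀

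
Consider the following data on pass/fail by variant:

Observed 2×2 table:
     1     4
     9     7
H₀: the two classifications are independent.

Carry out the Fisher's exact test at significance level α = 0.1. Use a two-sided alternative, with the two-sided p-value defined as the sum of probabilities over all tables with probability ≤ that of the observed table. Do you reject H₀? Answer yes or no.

Margins: r₁=5, r₂=16, c₁=10, c₂=11, n=21
p_obs = C(5,1)·C(16,9)/C(21,10); sum pmf over tables with pmf ≤ p_obs
p-value (two-sided) = 0.31078
At α=0.1: p ≥ α → fail to reject H₀

reject H₀: no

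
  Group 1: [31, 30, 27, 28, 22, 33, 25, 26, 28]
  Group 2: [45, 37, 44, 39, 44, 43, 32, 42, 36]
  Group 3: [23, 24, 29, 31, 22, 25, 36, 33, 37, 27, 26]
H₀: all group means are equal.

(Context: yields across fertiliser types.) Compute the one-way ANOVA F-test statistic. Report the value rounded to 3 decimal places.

test statistic = 22.854

Group means [27.78, 40.22, 28.45], grand mean 31.897
SSB = Σnᵢ(x̄ᵢ−x̄)² = 906.851; SSW = ΣΣ(x−x̄ᵢ)² = 515.838
MSB = 906.851/2 = 453.4256; MSW = 515.838/26 = 19.8399
F = MSB/MSW = 22.8542
df = (2, 26)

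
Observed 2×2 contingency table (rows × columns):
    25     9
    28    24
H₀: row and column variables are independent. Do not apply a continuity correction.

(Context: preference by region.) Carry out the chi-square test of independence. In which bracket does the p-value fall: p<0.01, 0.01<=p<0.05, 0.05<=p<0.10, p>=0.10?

Row totals [34, 52], col totals [53, 33], n=86
χ² = (25−20.95)²/20.95 + (9−13.05)²/13.05 + (28−32.05)²/32.05 + (24−19.95)²/19.95 = 3.3681
df = 1
p-value (upper-tail) = 0.06647
→ bracket: 0.05<=p<0.10

p-value bracket: 0.05<=p<0.10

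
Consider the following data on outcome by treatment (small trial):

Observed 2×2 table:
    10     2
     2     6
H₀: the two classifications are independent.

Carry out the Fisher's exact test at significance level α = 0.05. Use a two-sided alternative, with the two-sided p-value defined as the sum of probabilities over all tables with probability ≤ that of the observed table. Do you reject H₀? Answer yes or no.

reject H₀: yes

Margins: r₁=12, r₂=8, c₁=12, c₂=8, n=20
p_obs = C(12,10)·C(8,2)/C(20,12); sum pmf over tables with pmf ≤ p_obs
p-value (two-sided) = 0.01937
At α=0.05: p < α → reject H₀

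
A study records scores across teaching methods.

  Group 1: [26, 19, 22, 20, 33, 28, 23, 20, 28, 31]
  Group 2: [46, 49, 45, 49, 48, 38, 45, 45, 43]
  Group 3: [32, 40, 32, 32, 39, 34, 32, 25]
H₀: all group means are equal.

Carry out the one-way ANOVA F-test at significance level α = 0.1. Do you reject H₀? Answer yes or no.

Group means [25.00, 45.33, 33.25], grand mean 34.222
SSB = Σnᵢ(x̄ᵢ−x̄)² = 1969.167; SSW = ΣΣ(x−x̄ᵢ)² = 465.500
MSB = 1969.167/2 = 984.5833; MSW = 465.500/24 = 19.3958
F = MSB/MSW = 50.7626
df = (2, 24)
p-value (upper-tail) = 0.00000
At α=0.1: p < α → reject H₀

reject H₀: yes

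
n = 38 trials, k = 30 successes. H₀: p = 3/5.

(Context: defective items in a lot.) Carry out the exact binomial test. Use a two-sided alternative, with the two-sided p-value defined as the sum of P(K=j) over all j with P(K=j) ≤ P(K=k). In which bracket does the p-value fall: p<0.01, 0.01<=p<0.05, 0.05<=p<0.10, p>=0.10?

p-value bracket: 0.01<=p<0.05

Exact binomial: n=38, k=30, p₀=3/5=0.6000
P(X=j) = C(n,j)·p₀^j·(1−p₀)^(n−j); p = Σ P(X=j) over j with P(X=j) ≤ P(X=30)
p-value (two-sided) = 0.01946
→ bracket: 0.01<=p<0.05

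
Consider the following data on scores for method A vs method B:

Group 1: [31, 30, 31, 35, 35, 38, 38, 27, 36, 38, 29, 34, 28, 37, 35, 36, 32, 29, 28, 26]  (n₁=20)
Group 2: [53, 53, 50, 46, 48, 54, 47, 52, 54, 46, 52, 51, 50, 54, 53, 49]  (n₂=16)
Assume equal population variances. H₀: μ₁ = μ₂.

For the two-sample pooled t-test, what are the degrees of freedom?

degrees of freedom = 34

df = n₁ + n₂ − 2 = 20 + 16 − 2 = 34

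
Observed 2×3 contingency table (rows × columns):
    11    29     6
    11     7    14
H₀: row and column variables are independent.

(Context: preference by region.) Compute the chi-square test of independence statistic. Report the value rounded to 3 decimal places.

Row totals [46, 32], col totals [22, 36, 20], n=78
χ² = (11−12.97)²/12.97 + (29−21.23)²/21.23 + (6−11.79)²/11.79 + (11−9.03)²/9.03 + (7−14.77)²/14.77 + (14−8.21)²/8.21 = 14.6020
df = 2

test statistic = 14.602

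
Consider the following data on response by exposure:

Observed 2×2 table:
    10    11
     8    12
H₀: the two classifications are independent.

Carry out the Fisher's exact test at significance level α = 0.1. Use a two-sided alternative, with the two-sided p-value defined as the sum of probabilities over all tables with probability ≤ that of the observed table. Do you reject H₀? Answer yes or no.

reject H₀: no

Margins: r₁=21, r₂=20, c₁=18, c₂=23, n=41
p_obs = C(21,10)·C(20,8)/C(41,18); sum pmf over tables with pmf ≤ p_obs
p-value (two-sided) = 0.75574
At α=0.1: p ≥ α → fail to reject H₀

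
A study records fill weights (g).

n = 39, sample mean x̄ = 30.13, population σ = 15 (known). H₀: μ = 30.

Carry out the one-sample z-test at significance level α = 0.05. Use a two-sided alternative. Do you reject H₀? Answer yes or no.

reject H₀: no

SE = σ/√n = 15/√39 = 2.4019
z = (x̄−μ₀)/SE = (30.13−30)/2.4019 = 0.0541
p-value (two-sided) = 0.95684
At α=0.05: p ≥ α → fail to reject H₀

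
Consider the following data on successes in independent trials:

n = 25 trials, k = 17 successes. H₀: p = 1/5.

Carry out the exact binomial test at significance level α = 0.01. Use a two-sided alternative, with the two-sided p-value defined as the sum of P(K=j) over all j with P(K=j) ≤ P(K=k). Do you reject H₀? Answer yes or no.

Exact binomial: n=25, k=17, p₀=1/5=0.2000
P(X=j) = C(n,j)·p₀^j·(1−p₀)^(n−j); p = Σ P(X=j) over j with P(X=j) ≤ P(X=17)
p-value (two-sided) = 0.00000
At α=0.01: p < α → reject H₀

reject H₀: yes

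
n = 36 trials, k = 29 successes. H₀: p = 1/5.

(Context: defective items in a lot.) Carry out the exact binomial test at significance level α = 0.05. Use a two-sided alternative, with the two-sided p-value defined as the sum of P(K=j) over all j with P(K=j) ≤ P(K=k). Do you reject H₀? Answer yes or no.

reject H₀: yes

Exact binomial: n=36, k=29, p₀=1/5=0.2000
P(X=j) = C(n,j)·p₀^j·(1−p₀)^(n−j); p = Σ P(X=j) over j with P(X=j) ≤ P(X=29)
p-value (two-sided) = 0.00000
At α=0.05: p < α → reject H₀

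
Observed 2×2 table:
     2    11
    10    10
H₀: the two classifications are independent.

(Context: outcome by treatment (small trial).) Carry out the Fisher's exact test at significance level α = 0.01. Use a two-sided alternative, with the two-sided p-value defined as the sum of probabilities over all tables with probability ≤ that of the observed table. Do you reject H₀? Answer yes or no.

Margins: r₁=13, r₂=20, c₁=12, c₂=21, n=33
p_obs = C(13,2)·C(20,10)/C(33,12); sum pmf over tables with pmf ≤ p_obs
p-value (two-sided) = 0.06715
At α=0.01: p ≥ α → fail to reject H₀

reject H₀: no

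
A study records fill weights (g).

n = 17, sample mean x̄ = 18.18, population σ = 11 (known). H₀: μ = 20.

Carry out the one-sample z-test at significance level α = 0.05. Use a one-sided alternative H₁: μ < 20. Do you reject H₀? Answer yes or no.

SE = σ/√n = 11/√17 = 2.6679
z = (x̄−μ₀)/SE = (18.18−20)/2.6679 = -0.6822
p-value (one-sided, H₁ less) = 0.24756
At α=0.05: p ≥ α → fail to reject H₀

reject H₀: no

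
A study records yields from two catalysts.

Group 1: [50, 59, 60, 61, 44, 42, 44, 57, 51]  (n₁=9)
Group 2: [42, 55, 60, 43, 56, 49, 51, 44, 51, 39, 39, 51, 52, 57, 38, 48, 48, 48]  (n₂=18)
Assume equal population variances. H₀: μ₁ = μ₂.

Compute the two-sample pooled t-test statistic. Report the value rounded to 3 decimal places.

test statistic = 1.293

x̄₁=52.000, s₁=7.517, n₁=9
x̄₂=48.389, s₂=6.500, n₂=18
s_p² = [8·7.517² + 17·6.500²]/25 = 46.8111
SE = √(s_p²·(1/9+1/18)) = 2.7932
t = (52.000−48.389)/2.7932 = 1.2928
df = 25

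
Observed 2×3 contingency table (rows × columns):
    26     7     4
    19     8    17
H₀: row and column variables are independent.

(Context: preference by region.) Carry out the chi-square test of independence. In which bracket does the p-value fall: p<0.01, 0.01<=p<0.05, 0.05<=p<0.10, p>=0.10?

Row totals [37, 44], col totals [45, 15, 21], n=81
χ² = (26−20.56)²/20.56 + (7−6.85)²/6.85 + (4−9.59)²/9.59 + (19−24.44)²/24.44 + (8−8.15)²/8.15 + (17−11.41)²/11.41 = 8.6629
df = 2
p-value (upper-tail) = 0.01315
→ bracket: 0.01<=p<0.05

p-value bracket: 0.01<=p<0.05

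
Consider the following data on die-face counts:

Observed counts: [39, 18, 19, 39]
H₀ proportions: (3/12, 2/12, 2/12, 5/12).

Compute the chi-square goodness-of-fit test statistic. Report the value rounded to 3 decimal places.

test statistic = 5.386

n = 115; E_i = n·p_i = [28.75, 19.17, 19.17, 47.92]
χ² = (39−28.75)²/28.75 + (18−19.17)²/19.17 + (19−19.17)²/19.17 + (39−47.92)²/47.92 = 5.3861
df = 3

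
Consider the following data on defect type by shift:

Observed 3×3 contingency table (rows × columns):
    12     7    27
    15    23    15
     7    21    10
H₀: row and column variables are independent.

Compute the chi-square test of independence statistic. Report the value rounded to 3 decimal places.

Row totals [46, 53, 38], col totals [34, 51, 52], n=137
χ² = (12−11.42)²/11.42 + (7−17.12)²/17.12 + (27−17.46)²/17.46 + (15−13.15)²/13.15 + (23−19.73)²/19.73 + (15−20.12)²/20.12 + (7−9.43)²/9.43 + (21−14.15)²/14.15 + (10−14.42)²/14.42 = 18.6349
df = 4

test statistic = 18.635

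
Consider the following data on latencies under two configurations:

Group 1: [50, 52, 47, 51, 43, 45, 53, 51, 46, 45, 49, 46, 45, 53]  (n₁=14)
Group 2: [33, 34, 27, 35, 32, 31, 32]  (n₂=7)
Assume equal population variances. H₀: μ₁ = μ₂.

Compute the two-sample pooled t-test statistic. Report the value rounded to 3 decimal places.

x̄₁=48.286, s₁=3.384, n₁=14
x̄₂=32.000, s₂=2.582, n₂=7
s_p² = [13·3.384² + 6·2.582²]/19 = 9.9398
SE = √(s_p²·(1/14+1/7)) = 1.4594
t = (48.286−32.000)/1.4594 = 11.1589
df = 19

test statistic = 11.159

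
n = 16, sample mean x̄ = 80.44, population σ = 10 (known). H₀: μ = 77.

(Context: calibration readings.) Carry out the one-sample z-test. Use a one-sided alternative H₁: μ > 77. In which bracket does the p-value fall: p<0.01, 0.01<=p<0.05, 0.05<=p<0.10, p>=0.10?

SE = σ/√n = 10/√16 = 2.5000
z = (x̄−μ₀)/SE = (80.44−77)/2.5000 = 1.3760
p-value (one-sided, H₁ greater) = 0.08441
→ bracket: 0.05<=p<0.10

p-value bracket: 0.05<=p<0.10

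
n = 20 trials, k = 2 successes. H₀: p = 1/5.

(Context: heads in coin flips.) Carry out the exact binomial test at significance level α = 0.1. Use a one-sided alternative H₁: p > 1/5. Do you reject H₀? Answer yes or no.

Exact binomial: n=20, k=2, p₀=1/5=0.2000
P(X≥2) from Σ C(n,i)·p₀^i·(1−p₀)^(n−i)
p-value (one-sided, H₁ greater) = 0.93082
At α=0.1: p ≥ α → fail to reject H₀

reject H₀: no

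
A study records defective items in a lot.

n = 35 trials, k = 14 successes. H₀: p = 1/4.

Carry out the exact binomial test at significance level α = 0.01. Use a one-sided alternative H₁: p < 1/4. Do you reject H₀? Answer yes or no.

reject H₀: no

Exact binomial: n=35, k=14, p₀=1/4=0.2500
P(X≤14) from Σ C(n,i)·p₀^i·(1−p₀)^(n−i)
p-value (one-sided, H₁ less) = 0.98423
At α=0.01: p ≥ α → fail to reject H₀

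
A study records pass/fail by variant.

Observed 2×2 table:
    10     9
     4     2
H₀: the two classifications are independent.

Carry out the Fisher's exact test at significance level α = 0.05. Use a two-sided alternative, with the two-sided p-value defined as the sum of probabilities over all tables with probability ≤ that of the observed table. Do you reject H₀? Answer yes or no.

Margins: r₁=19, r₂=6, c₁=14, c₂=11, n=25
p_obs = C(19,10)·C(6,4)/C(25,14); sum pmf over tables with pmf ≤ p_obs
p-value (two-sided) = 0.66087
At α=0.05: p ≥ α → fail to reject H₀

reject H₀: no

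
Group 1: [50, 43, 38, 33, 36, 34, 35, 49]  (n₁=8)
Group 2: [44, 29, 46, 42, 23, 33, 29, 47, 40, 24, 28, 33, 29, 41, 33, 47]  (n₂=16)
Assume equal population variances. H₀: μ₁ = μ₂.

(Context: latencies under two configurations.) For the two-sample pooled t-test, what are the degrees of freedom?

df = n₁ + n₂ − 2 = 8 + 16 − 2 = 22

degrees of freedom = 22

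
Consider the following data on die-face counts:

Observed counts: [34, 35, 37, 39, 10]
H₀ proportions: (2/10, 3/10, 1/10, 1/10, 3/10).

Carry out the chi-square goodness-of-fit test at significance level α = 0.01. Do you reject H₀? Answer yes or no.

reject H₀: yes

n = 155; E_i = n·p_i = [31.00, 46.50, 15.50, 15.50, 46.50]
χ² = (34−31.00)²/31.00 + (35−46.50)²/46.50 + (37−15.50)²/15.50 + (39−15.50)²/15.50 + (10−46.50)²/46.50 = 97.2366
df = 4
p-value (upper-tail) = 0.00000
At α=0.01: p < α → reject H₀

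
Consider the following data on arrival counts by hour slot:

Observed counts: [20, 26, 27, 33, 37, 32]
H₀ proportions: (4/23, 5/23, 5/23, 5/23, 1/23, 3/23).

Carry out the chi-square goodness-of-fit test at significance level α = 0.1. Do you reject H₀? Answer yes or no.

n = 175; E_i = n·p_i = [30.43, 38.04, 38.04, 38.04, 7.61, 22.83]
χ² = (20−30.43)²/30.43 + (26−38.04)²/38.04 + (27−38.04)²/38.04 + (33−38.04)²/38.04 + (37−7.61)²/7.61 + (32−22.83)²/22.83 = 128.4861
df = 5
p-value (upper-tail) = 0.00000
At α=0.1: p < α → reject H₀

reject H₀: yes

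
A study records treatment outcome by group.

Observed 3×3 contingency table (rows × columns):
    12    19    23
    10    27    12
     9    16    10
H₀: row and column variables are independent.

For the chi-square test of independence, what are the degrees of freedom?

degrees of freedom = 4

df = (r−1)(c−1) = (3−1)·(3−1) = 4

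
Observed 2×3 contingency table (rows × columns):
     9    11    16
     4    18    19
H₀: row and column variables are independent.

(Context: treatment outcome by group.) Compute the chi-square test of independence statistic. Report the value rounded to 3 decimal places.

test statistic = 3.560

Row totals [36, 41], col totals [13, 29, 35], n=77
χ² = (9−6.08)²/6.08 + (11−13.56)²/13.56 + (16−16.36)²/16.36 + (4−6.92)²/6.92 + (18−15.44)²/15.44 + (19−18.64)²/18.64 = 3.5602
df = 2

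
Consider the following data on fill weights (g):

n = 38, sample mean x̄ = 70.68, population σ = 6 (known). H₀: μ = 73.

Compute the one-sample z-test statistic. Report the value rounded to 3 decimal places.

SE = σ/√n = 6/√38 = 0.9733
z = (x̄−μ₀)/SE = (70.68−73)/0.9733 = -2.3836

test statistic = -2.384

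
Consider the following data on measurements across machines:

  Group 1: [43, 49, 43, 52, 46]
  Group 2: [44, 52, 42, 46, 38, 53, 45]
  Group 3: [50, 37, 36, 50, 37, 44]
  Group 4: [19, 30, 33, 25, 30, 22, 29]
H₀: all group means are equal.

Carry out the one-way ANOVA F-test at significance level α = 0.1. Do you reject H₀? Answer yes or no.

Group means [46.60, 45.71, 42.33, 26.86], grand mean 39.800
SSB = Σnᵢ(x̄ᵢ−x̄)² = 1687.181; SSW = ΣΣ(x−x̄ᵢ)² = 598.819
MSB = 1687.181/3 = 562.3937; MSW = 598.819/21 = 28.5152
F = MSB/MSW = 19.7226
df = (3, 21)
p-value (upper-tail) = 0.00000
At α=0.1: p < α → reject H₀

reject H₀: yes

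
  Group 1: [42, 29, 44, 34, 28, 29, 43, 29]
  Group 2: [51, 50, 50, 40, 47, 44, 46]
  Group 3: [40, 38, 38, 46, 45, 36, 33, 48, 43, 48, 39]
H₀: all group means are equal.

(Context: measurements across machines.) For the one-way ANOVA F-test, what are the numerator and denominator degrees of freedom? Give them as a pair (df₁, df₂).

k = 3 groups, N = 26 total
df = (k−1, N−k) = (3−1, 26−3) = (2, 23)

degrees of freedom = [2, 23]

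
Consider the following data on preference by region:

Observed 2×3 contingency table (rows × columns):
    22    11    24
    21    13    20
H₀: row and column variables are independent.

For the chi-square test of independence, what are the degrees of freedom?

degrees of freedom = 2

df = (r−1)(c−1) = (2−1)·(3−1) = 2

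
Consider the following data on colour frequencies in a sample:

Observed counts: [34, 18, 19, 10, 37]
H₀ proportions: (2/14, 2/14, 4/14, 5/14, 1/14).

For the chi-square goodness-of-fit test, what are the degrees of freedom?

df = k − 1 = 5 − 1 = 4

degrees of freedom = 4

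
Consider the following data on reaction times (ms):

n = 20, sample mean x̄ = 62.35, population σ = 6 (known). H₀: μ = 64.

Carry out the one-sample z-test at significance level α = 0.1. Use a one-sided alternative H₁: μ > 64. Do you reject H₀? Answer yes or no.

reject H₀: no

SE = σ/√n = 6/√20 = 1.3416
z = (x̄−μ₀)/SE = (62.35−64)/1.3416 = -1.2298
p-value (one-sided, H₁ greater) = 0.89062
At α=0.1: p ≥ α → fail to reject H₀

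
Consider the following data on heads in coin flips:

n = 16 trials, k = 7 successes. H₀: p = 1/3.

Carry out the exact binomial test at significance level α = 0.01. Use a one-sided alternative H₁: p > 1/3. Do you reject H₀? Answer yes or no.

reject H₀: no

Exact binomial: n=16, k=7, p₀=1/3=0.3333
P(X≥7) from Σ C(n,i)·p₀^i·(1−p₀)^(n−i)
p-value (one-sided, H₁ greater) = 0.26257
At α=0.01: p ≥ α → fail to reject H₀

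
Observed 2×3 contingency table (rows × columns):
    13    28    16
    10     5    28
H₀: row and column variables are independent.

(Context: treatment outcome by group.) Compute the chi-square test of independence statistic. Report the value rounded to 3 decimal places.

test statistic = 18.089

Row totals [57, 43], col totals [23, 33, 44], n=100
χ² = (13−13.11)²/13.11 + (28−18.81)²/18.81 + (16−25.08)²/25.08 + (10−9.89)²/9.89 + (5−14.19)²/14.19 + (28−18.92)²/18.92 = 18.0889
df = 2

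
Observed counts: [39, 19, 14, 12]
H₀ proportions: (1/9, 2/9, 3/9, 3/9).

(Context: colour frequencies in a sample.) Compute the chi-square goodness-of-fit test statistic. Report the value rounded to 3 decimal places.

test statistic = 110.446

n = 84; E_i = n·p_i = [9.33, 18.67, 28.00, 28.00]
χ² = (39−9.33)²/9.33 + (19−18.67)²/18.67 + (14−28.00)²/28.00 + (12−28.00)²/28.00 = 110.4464
df = 3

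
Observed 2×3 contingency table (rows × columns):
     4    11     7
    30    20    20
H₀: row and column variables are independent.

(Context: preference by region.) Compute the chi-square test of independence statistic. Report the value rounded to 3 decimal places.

test statistic = 5.099

Row totals [22, 70], col totals [34, 31, 27], n=92
χ² = (4−8.13)²/8.13 + (11−7.41)²/7.41 + (7−6.46)²/6.46 + (30−25.87)²/25.87 + (20−23.59)²/23.59 + (20−20.54)²/20.54 = 5.0991
df = 2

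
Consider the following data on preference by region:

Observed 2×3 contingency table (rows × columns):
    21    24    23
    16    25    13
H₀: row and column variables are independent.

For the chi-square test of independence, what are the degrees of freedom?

df = (r−1)(c−1) = (2−1)·(3−1) = 2

degrees of freedom = 2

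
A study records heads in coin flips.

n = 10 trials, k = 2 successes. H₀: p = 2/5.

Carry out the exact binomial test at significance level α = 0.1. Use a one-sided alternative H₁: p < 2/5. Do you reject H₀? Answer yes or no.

reject H₀: no

Exact binomial: n=10, k=2, p₀=2/5=0.4000
P(X≤2) from Σ C(n,i)·p₀^i·(1−p₀)^(n−i)
p-value (one-sided, H₁ less) = 0.16729
At α=0.1: p ≥ α → fail to reject H₀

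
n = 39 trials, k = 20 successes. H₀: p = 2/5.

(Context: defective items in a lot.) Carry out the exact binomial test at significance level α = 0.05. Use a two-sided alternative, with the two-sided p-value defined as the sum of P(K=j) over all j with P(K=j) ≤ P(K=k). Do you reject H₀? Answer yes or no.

Exact binomial: n=39, k=20, p₀=2/5=0.4000
P(X=j) = C(n,j)·p₀^j·(1−p₀)^(n−j); p = Σ P(X=j) over j with P(X=j) ≤ P(X=20)
p-value (two-sided) = 0.19028
At α=0.05: p ≥ α → fail to reject H₀

reject H₀: no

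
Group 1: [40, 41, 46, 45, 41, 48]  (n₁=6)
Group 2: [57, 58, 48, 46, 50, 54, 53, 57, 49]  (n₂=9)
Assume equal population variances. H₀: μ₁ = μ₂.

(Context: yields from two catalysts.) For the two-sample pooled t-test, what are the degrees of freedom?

df = n₁ + n₂ − 2 = 6 + 9 − 2 = 13

degrees of freedom = 13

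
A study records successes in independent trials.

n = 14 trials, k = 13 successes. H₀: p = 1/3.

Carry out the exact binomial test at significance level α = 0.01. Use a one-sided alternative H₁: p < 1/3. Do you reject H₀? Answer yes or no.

Exact binomial: n=14, k=13, p₀=1/3=0.3333
P(X≤13) from Σ C(n,i)·p₀^i·(1−p₀)^(n−i)
p-value (one-sided, H₁ less) = 1.00000
At α=0.01: p ≥ α → fail to reject H₀

reject H₀: no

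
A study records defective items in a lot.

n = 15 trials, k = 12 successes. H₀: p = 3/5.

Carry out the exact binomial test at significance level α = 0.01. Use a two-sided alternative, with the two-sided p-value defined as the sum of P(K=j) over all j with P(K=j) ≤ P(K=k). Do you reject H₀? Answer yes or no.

reject H₀: no

Exact binomial: n=15, k=12, p₀=3/5=0.6000
P(X=j) = C(n,j)·p₀^j·(1−p₀)^(n−j); p = Σ P(X=j) over j with P(X=j) ≤ P(X=12)
p-value (two-sided) = 0.18555
At α=0.01: p ≥ α → fail to reject H₀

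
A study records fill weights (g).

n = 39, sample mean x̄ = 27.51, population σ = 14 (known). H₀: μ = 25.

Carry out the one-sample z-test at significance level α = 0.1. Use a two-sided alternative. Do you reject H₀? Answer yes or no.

SE = σ/√n = 14/√39 = 2.2418
z = (x̄−μ₀)/SE = (27.51−25)/2.2418 = 1.1196
p-value (two-sided) = 0.26287
At α=0.1: p ≥ α → fail to reject H₀

reject H₀: no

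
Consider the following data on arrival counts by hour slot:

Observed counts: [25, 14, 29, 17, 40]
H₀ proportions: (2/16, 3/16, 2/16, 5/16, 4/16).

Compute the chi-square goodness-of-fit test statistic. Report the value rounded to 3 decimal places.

n = 125; E_i = n·p_i = [15.62, 23.44, 15.62, 39.06, 31.25]
χ² = (25−15.62)²/15.62 + (14−23.44)²/23.44 + (29−15.62)²/15.62 + (17−39.06)²/39.06 + (40−31.25)²/31.25 = 35.7851
df = 4

test statistic = 35.785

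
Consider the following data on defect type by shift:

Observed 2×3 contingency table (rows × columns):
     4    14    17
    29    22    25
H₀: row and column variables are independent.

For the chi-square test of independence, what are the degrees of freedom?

degrees of freedom = 2

df = (r−1)(c−1) = (2−1)·(3−1) = 2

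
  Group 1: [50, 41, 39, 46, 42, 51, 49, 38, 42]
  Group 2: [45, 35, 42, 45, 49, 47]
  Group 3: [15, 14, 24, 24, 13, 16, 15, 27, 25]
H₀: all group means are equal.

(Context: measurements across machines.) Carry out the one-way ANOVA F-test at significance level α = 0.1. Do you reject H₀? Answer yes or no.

Group means [44.22, 43.83, 19.22], grand mean 34.750
SSB = Σnᵢ(x̄ᵢ−x̄)² = 3472.556; SSW = ΣΣ(x−x̄ᵢ)² = 563.944
MSB = 3472.556/2 = 1736.2778; MSW = 563.944/21 = 26.8545
F = MSB/MSW = 64.6550
df = (2, 21)
p-value (upper-tail) = 0.00000
At α=0.1: p < α → reject H₀

reject H₀: yes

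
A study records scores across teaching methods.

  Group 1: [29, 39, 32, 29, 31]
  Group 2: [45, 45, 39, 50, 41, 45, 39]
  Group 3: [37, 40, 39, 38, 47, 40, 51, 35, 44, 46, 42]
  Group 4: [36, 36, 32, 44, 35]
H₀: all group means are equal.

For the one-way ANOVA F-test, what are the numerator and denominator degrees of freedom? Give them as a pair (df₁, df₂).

degrees of freedom = [3, 24]

k = 4 groups, N = 28 total
df = (k−1, N−k) = (4−1, 28−4) = (3, 24)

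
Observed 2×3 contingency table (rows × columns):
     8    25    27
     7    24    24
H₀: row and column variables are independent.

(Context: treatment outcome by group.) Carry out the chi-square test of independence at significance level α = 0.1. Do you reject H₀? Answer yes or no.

reject H₀: no

Row totals [60, 55], col totals [15, 49, 51], n=115
χ² = (8−7.83)²/7.83 + (25−25.57)²/25.57 + (27−26.61)²/26.61 + (7−7.17)²/7.17 + (24−23.43)²/23.43 + (24−24.39)²/24.39 = 0.0462
df = 2
p-value (upper-tail) = 0.97714
At α=0.1: p ≥ α → fail to reject H₀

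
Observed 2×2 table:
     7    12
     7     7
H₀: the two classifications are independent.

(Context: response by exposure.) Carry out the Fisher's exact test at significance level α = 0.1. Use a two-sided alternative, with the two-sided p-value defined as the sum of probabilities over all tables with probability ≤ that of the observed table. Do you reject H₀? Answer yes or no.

reject H₀: no

Margins: r₁=19, r₂=14, c₁=14, c₂=19, n=33
p_obs = C(19,7)·C(14,7)/C(33,14); sum pmf over tables with pmf ≤ p_obs
p-value (two-sided) = 0.49694
At α=0.1: p ≥ α → fail to reject H₀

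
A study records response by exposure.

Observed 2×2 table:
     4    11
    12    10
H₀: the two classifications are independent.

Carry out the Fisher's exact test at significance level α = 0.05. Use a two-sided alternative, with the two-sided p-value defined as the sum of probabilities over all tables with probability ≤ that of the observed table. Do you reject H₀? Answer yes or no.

reject H₀: no

Margins: r₁=15, r₂=22, c₁=16, c₂=21, n=37
p_obs = C(15,4)·C(22,12)/C(37,16); sum pmf over tables with pmf ≤ p_obs
p-value (two-sided) = 0.17570
At α=0.05: p ≥ α → fail to reject H₀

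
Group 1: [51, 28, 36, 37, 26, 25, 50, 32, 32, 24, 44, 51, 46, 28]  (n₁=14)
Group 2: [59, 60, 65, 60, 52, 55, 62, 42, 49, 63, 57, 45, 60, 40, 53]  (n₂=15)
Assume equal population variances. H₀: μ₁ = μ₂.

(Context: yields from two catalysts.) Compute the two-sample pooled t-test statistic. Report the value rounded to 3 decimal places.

test statistic = -5.497

x̄₁=36.429, s₁=10.128, n₁=14
x̄₂=54.800, s₂=7.794, n₂=15
s_p² = [13·10.128² + 14·7.794²]/27 = 80.8825
SE = √(s_p²·(1/14+1/15)) = 3.3421
t = (36.429−54.800)/3.3421 = -5.4970
df = 27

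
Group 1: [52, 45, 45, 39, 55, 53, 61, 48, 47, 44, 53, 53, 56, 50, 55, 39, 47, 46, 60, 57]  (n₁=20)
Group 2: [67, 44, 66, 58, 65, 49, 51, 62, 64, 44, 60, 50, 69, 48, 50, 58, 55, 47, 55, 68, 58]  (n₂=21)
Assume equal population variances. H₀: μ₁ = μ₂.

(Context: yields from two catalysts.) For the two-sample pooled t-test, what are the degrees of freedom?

degrees of freedom = 39

df = n₁ + n₂ − 2 = 20 + 21 − 2 = 39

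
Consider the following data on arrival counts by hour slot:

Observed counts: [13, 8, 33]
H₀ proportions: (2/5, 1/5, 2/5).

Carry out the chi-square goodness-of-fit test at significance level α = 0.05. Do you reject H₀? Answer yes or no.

n = 54; E_i = n·p_i = [21.60, 10.80, 21.60]
χ² = (13−21.60)²/21.60 + (8−10.80)²/10.80 + (33−21.60)²/21.60 = 10.1667
df = 2
p-value (upper-tail) = 0.00620
At α=0.05: p < α → reject H₀

reject H₀: yes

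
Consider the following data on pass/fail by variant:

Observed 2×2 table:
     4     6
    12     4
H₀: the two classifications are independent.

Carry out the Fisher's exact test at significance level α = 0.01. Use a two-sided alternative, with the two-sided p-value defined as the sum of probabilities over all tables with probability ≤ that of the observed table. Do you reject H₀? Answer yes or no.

Margins: r₁=10, r₂=16, c₁=16, c₂=10, n=26
p_obs = C(10,4)·C(16,12)/C(26,16); sum pmf over tables with pmf ≤ p_obs
p-value (two-sided) = 0.10870
At α=0.01: p ≥ α → fail to reject H₀

reject H₀: no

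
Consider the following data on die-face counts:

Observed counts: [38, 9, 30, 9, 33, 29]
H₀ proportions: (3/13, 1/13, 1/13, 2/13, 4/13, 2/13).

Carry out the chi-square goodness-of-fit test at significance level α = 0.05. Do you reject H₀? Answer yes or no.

reject H₀: yes

n = 148; E_i = n·p_i = [34.15, 11.38, 11.38, 22.77, 45.54, 22.77]
χ² = (38−34.15)²/34.15 + (9−11.38)²/11.38 + (30−11.38)²/11.38 + (9−22.77)²/22.77 + (33−45.54)²/45.54 + (29−22.77)²/22.77 = 44.8553
df = 5
p-value (upper-tail) = 0.00000
At α=0.05: p < α → reject H₀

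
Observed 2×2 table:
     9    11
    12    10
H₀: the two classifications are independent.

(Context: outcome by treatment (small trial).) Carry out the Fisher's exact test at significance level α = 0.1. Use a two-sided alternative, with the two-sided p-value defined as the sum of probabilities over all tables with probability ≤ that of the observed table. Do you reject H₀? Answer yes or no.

reject H₀: no

Margins: r₁=20, r₂=22, c₁=21, c₂=21, n=42
p_obs = C(20,9)·C(22,12)/C(42,21); sum pmf over tables with pmf ≤ p_obs
p-value (two-sided) = 0.75786
At α=0.1: p ≥ α → fail to reject H₀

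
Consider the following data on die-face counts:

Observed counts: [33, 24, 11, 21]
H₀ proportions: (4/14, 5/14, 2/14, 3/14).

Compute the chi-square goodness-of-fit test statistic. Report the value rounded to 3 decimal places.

test statistic = 4.588

n = 89; E_i = n·p_i = [25.43, 31.79, 12.71, 19.07]
χ² = (33−25.43)²/25.43 + (24−31.79)²/31.79 + (11−12.71)²/12.71 + (21−19.07)²/19.07 = 4.5876
df = 3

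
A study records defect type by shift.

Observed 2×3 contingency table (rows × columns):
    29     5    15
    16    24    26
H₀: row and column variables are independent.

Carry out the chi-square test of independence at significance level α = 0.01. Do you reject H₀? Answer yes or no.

Row totals [49, 66], col totals [45, 29, 41], n=115
χ² = (29−19.17)²/19.17 + (5−12.36)²/12.36 + (15−17.47)²/17.47 + (16−25.83)²/25.83 + (24−16.64)²/16.64 + (26−23.53)²/23.53 = 17.0138
df = 2
p-value (upper-tail) = 0.00020
At α=0.01: p < α → reject H₀

reject H₀: yes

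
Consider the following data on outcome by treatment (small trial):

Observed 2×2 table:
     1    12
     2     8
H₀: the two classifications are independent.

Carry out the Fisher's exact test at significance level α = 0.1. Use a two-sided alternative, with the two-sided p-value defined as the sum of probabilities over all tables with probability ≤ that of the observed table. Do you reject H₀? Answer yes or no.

reject H₀: no

Margins: r₁=13, r₂=10, c₁=3, c₂=20, n=23
p_obs = C(13,1)·C(10,2)/C(23,3); sum pmf over tables with pmf ≤ p_obs
p-value (two-sided) = 0.55957
At α=0.1: p ≥ α → fail to reject H₀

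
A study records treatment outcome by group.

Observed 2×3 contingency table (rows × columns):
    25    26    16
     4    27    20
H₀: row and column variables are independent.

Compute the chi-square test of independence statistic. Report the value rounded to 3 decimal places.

test statistic = 13.754

Row totals [67, 51], col totals [29, 53, 36], n=118
χ² = (25−16.47)²/16.47 + (26−30.09)²/30.09 + (16−20.44)²/20.44 + (4−12.53)²/12.53 + (27−22.91)²/22.91 + (20−15.56)²/15.56 = 13.7536
df = 2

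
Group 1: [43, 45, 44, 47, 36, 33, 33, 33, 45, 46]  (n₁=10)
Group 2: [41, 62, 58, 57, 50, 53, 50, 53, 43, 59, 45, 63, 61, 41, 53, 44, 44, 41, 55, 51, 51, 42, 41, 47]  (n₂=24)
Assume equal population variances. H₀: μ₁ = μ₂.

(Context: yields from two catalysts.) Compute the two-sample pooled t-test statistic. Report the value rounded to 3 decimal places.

test statistic = -3.713

x̄₁=40.500, s₁=5.968, n₁=10
x̄₂=50.208, s₂=7.295, n₂=24
s_p² = [9·5.968² + 23·7.295²]/32 = 48.2643
SE = √(s_p²·(1/10+1/24)) = 2.6149
t = (40.500−50.208)/2.6149 = -3.7128
df = 32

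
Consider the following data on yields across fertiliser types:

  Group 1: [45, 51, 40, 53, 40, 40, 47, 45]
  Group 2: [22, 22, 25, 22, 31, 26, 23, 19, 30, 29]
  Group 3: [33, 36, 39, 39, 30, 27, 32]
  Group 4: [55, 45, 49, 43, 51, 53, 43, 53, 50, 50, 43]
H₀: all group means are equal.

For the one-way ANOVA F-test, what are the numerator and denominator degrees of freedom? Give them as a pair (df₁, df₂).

k = 4 groups, N = 36 total
df = (k−1, N−k) = (4−1, 36−4) = (3, 32)

degrees of freedom = [3, 32]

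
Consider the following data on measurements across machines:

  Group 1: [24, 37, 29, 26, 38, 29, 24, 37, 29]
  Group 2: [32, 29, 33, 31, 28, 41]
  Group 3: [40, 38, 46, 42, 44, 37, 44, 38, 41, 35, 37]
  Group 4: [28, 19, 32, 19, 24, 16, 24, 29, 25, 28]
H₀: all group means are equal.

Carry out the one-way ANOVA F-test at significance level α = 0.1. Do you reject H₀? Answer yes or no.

reject H₀: yes

Group means [30.33, 32.33, 40.18, 24.40], grand mean 32.028
SSB = Σnᵢ(x̄ᵢ−x̄)² = 1339.603; SSW = ΣΣ(x−x̄ᵢ)² = 717.370
MSB = 1339.603/3 = 446.5342; MSW = 717.370/32 = 22.4178
F = MSB/MSW = 19.9187
df = (3, 32)
p-value (upper-tail) = 0.00000
At α=0.1: p < α → reject H₀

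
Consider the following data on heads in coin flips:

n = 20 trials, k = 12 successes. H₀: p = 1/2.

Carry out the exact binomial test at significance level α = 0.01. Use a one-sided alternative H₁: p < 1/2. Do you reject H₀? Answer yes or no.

reject H₀: no

Exact binomial: n=20, k=12, p₀=1/2=0.5000
P(X≤12) from Σ C(n,i)·p₀^i·(1−p₀)^(n−i)
p-value (one-sided, H₁ less) = 0.86841
At α=0.01: p ≥ α → fail to reject H₀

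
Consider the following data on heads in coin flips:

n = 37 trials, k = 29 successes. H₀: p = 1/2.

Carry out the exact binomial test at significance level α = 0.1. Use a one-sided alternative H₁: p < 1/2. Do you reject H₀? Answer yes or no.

Exact binomial: n=37, k=29, p₀=1/2=0.5000
P(X≤29) from Σ C(n,i)·p₀^i·(1−p₀)^(n−i)
p-value (one-sided, H₁ less) = 0.99990
At α=0.1: p ≥ α → fail to reject H₀

reject H₀: no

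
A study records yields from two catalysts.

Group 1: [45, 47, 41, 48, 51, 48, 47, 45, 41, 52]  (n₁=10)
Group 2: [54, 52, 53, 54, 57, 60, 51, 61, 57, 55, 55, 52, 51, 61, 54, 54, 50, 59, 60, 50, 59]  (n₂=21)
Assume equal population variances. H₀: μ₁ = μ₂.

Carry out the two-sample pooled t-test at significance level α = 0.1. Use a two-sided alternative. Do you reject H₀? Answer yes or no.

x̄₁=46.500, s₁=3.659, n₁=10
x̄₂=55.190, s₂=3.669, n₂=21
s_p² = [9·3.659² + 20·3.669²]/29 = 13.4392
SE = √(s_p²·(1/10+1/21)) = 1.4085
t = (46.500−55.190)/1.4085 = -6.1700
df = 29
p-value (two-sided) = 0.00000
At α=0.1: p < α → reject H₀

reject H₀: yes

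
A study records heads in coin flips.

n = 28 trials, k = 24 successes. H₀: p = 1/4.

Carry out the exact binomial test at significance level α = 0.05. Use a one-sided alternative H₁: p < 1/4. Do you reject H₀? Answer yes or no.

reject H₀: no

Exact binomial: n=28, k=24, p₀=1/4=0.2500
P(X≤24) from Σ C(n,i)·p₀^i·(1−p₀)^(n−i)
p-value (one-sided, H₁ less) = 1.00000
At α=0.05: p ≥ α → fail to reject H₀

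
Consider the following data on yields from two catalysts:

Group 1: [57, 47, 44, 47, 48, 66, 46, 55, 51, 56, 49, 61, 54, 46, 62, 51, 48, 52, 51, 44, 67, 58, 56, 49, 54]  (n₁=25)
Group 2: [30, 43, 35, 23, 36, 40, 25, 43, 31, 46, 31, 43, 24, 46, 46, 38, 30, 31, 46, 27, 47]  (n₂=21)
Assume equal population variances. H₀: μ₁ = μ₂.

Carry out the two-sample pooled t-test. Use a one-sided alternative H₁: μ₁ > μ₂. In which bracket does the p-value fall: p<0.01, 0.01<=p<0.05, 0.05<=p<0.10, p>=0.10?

x̄₁=52.760, s₁=6.457, n₁=25
x̄₂=36.238, s₂=8.215, n₂=21
s_p² = [24·6.457² + 20·8.215²]/44 = 53.4175
SE = √(s_p²·(1/25+1/21)) = 2.1634
t = (52.760−36.238)/2.1634 = 7.6369
df = 44
p-value (one-sided, H₁ greater) = 0.00000
→ bracket: p<0.01

p-value bracket: p<0.01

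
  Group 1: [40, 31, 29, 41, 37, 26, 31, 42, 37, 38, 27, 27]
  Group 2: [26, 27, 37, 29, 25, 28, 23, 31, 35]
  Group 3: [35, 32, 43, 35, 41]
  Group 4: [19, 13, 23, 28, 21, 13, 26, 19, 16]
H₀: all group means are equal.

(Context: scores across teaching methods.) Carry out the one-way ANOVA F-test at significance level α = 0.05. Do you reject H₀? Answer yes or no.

Group means [33.83, 29.00, 37.20, 19.78], grand mean 29.457
SSB = Σnᵢ(x̄ᵢ−x̄)² = 1374.663; SSW = ΣΣ(x−x̄ᵢ)² = 868.022
MSB = 1374.663/3 = 458.2212; MSW = 868.022/31 = 28.0007
F = MSB/MSW = 16.3646
df = (3, 31)
p-value (upper-tail) = 0.00000
At α=0.05: p < α → reject H₀

reject H₀: yes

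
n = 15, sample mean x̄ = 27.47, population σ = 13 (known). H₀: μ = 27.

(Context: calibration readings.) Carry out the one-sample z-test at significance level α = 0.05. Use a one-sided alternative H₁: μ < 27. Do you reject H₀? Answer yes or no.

reject H₀: no

SE = σ/√n = 13/√15 = 3.3566
z = (x̄−μ₀)/SE = (27.47−27)/3.3566 = 0.1400
p-value (one-sided, H₁ less) = 0.55568
At α=0.05: p ≥ α → fail to reject H₀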